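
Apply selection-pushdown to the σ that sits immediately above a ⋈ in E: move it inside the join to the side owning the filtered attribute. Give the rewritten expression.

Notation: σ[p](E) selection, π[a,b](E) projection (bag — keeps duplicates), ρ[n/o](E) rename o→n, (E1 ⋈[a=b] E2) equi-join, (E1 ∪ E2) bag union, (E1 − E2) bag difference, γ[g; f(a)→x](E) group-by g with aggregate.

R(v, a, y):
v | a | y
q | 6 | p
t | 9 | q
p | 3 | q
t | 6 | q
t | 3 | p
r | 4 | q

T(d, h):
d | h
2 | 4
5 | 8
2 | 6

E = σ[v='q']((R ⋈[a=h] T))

σ filters on v, owned by the left side.
E' = (σ[v='q'](R) ⋈[a=h] T)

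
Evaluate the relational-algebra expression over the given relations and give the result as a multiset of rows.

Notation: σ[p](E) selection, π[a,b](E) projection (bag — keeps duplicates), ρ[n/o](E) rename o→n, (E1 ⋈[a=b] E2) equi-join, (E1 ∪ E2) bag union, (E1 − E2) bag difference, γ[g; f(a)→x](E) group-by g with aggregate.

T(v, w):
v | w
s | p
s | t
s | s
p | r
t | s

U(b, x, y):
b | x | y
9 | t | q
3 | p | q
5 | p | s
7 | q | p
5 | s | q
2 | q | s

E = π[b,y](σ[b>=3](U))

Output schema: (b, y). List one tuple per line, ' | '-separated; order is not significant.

Per-node cardinality:
  U → 6
  σ[b>=3](U) → 5
  π[b,y](σ[b>=3](U)) → 5

== RESULT ==
b | y
3 | q
5 | q
5 | s
7 | p
9 | q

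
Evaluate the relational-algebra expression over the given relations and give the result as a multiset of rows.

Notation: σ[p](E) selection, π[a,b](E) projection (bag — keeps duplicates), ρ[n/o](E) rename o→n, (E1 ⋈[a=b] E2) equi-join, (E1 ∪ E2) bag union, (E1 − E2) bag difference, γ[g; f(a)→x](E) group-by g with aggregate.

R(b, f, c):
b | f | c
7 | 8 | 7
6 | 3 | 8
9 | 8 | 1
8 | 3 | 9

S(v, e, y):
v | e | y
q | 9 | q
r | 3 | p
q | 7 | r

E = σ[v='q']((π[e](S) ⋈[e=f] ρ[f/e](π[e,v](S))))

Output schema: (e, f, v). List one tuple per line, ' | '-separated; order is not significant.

Subexpression sizes:
  S → 3
  π[e](S) → 3
  S → 3
  π[e,v](S) → 3
  ρ[f/e](π[e,v](S)) → 3
  (π[e](S) ⋈[e=f] ρ[f/e](π[e,v](S))) → 3
  σ[v='q']((π[e](S) ⋈[e=f] ρ[f/e](π[e,v](S)))) → 2

== RESULT ==
e | f | v
7 | 7 | q
9 | 9 | q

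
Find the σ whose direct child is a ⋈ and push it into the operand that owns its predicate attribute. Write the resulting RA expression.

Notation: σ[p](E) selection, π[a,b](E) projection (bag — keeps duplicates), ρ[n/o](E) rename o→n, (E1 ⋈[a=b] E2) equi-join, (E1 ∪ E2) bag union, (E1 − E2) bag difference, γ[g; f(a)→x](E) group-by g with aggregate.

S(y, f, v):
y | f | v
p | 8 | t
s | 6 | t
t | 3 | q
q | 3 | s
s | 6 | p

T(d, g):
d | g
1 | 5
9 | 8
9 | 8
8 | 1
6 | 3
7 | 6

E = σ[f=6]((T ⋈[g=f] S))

σ filters on f, owned by the right side.
E' = (T ⋈[g=f] σ[f=6](S))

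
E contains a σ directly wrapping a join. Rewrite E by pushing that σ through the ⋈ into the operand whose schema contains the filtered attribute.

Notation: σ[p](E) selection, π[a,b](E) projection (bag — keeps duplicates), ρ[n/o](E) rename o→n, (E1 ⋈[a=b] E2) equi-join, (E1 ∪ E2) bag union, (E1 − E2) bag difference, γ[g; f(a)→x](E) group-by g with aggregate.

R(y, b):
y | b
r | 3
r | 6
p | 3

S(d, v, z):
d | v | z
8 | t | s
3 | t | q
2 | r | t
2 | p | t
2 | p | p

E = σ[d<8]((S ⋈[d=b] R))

σ filters on d, owned by the left side.
E' = (σ[d<8](S) ⋈[d=b] R)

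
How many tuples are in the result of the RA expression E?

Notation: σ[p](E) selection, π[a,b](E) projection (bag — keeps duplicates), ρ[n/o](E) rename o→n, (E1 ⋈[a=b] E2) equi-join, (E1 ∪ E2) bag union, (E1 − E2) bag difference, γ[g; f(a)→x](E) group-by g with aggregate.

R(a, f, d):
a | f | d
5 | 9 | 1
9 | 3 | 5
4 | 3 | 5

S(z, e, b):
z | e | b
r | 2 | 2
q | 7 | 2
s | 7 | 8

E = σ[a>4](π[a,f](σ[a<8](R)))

Per-node cardinality:
  R → 3
  σ[a<8](R) → 2
  π[a,f](σ[a<8](R)) → 2
  σ[a>4](π[a,f](σ[a<8](R))) → 1

|E| = 1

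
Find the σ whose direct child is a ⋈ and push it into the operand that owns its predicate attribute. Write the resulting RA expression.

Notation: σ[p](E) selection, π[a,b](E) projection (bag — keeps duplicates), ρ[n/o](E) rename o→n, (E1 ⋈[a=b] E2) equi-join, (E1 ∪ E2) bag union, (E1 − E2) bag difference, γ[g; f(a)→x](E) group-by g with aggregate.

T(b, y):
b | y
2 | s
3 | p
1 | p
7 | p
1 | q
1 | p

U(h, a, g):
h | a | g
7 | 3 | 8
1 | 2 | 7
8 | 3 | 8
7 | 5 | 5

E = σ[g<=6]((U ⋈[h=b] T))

σ filters on g, owned by the left side.
E' = (σ[g<=6](U) ⋈[h=b] T)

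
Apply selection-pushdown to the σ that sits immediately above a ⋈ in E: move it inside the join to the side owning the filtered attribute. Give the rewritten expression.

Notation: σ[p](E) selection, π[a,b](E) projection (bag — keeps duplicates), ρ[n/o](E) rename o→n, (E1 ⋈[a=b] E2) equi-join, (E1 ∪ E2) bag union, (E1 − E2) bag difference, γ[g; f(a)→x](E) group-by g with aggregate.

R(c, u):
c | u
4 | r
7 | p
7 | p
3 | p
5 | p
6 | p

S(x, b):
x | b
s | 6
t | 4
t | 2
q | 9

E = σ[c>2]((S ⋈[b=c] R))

σ filters on c, owned by the right side.
E' = (S ⋈[b=c] σ[c>2](R))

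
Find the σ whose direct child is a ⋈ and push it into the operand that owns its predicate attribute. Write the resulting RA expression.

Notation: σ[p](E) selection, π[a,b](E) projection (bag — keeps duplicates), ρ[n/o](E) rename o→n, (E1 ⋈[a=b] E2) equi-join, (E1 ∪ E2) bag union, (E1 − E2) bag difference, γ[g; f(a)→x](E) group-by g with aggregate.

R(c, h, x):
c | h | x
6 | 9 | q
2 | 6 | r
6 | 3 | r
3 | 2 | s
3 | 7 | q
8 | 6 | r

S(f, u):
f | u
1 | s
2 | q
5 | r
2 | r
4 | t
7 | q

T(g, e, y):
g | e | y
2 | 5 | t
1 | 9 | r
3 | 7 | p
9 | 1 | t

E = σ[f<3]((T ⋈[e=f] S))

σ filters on f, owned by the right side.
E' = (T ⋈[e=f] σ[f<3](S))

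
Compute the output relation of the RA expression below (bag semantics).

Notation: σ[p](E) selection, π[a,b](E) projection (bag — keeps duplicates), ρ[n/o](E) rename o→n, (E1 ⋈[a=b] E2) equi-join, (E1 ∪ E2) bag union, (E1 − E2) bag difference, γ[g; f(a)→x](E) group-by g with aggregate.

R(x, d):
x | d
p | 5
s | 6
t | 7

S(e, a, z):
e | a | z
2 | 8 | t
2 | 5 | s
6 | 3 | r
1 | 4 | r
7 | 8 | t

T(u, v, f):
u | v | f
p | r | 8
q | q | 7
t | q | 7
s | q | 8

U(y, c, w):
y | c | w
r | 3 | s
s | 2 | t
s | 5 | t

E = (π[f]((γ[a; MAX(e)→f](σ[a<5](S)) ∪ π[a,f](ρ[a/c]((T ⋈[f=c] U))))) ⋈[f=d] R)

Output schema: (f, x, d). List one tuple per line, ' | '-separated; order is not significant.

Row counts bottom-up:
  S → 5
  σ[a<5](S) → 2
  γ[a; MAX(e)→f](σ[a<5](S)) → 2
  T → 4
  U → 3
  (T ⋈[f=c] U) → 0
  ρ[a/c]((T ⋈[f=c] U)) → 0
  π[a,f](ρ[a/c]((T ⋈[f=c] U))) → 0
  (γ[a; MAX(e)→f](σ[a<5](S)) ∪ π[a,f](ρ[a/c]((T ⋈[f=c] U)))) → 2
  π[f]((γ[a; MAX(e)→f](σ[a<5](S)) ∪ π[a,f](ρ[a/c]((T ⋈[f=c] U))))) → 2
  R → 3
  (π[f]((γ[a; MAX(e)→f](σ[a<5](S)) ∪ π[a,f](ρ[a/c]((T ⋈[f=c] U))))) ⋈[f=d] R) → 1

== RESULT ==
f | x | d
6 | s | 6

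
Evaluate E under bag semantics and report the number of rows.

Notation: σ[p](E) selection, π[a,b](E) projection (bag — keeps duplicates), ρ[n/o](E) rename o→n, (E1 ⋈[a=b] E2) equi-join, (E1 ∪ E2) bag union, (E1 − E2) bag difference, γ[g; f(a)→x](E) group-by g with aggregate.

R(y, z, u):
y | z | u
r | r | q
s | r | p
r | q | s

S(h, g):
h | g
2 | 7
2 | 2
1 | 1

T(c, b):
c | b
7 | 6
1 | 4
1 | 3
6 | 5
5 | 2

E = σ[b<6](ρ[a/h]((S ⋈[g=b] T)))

Per-node cardinality:
  S → 3
  T → 5
  (S ⋈[g=b] T) → 1
  ρ[a/h]((S ⋈[g=b] T)) → 1
  σ[b<6](ρ[a/h]((S ⋈[g=b] T))) → 1

|E| = 1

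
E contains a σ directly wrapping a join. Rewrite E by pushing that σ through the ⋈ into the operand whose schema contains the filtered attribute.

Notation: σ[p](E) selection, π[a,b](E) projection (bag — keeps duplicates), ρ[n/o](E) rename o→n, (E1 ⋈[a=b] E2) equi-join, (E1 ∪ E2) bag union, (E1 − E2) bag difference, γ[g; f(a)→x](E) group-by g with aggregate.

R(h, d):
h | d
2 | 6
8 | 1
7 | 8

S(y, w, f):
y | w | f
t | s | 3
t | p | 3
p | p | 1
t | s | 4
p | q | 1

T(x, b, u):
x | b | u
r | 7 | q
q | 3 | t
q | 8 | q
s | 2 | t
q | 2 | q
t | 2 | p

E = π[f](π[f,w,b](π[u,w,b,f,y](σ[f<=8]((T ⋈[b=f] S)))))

σ filters on f, owned by the right side.
E' = π[f](π[f,w,b](π[u,w,b,f,y]((T ⋈[b=f] σ[f<=8](S)))))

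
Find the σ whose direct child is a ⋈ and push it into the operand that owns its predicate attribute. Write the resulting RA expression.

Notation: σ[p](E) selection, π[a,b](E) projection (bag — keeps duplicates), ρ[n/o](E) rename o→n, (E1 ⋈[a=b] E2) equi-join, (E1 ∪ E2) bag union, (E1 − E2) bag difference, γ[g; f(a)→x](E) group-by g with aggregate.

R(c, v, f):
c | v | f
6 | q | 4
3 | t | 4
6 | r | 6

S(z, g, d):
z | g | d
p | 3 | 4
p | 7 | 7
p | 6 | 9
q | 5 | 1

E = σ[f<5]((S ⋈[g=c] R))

σ filters on f, owned by the right side.
E' = (S ⋈[g=c] σ[f<5](R))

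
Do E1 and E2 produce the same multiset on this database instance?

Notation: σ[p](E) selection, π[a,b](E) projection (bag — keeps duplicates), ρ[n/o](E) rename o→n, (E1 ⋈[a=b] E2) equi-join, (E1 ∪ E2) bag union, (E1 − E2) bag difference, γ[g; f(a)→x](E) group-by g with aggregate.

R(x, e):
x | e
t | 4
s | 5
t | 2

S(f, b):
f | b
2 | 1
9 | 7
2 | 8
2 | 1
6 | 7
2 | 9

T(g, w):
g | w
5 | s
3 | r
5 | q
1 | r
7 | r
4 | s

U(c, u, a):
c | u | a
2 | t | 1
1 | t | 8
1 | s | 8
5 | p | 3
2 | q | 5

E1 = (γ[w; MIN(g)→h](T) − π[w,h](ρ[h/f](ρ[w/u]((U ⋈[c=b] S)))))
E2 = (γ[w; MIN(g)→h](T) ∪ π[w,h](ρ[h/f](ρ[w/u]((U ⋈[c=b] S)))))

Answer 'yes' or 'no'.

E1 per-node cardinality:
  T → 6
  γ[w; MIN(g)→h](T) → 3
  U → 5
  S → 6
  (U ⋈[c=b] S) → 4
  ρ[w/u]((U ⋈[c=b] S)) → 4
  ρ[h/f](ρ[w/u]((U ⋈[c=b] S))) → 4
  π[w,h](ρ[h/f](ρ[w/u]((U ⋈[c=b] S)))) → 4
  (γ[w; MIN(g)→h](T) − π[w,h](ρ[h/f](ρ[w/u]((U ⋈[c=b] S))))) → 3
E2 per-node cardinality:
  T → 6
  γ[w; MIN(g)→h](T) → 3
  U → 5
  S → 6
  (U ⋈[c=b] S) → 4
  ρ[w/u]((U ⋈[c=b] S)) → 4
  ρ[h/f](ρ[w/u]((U ⋈[c=b] S))) → 4
  π[w,h](ρ[h/f](ρ[w/u]((U ⋈[c=b] S)))) → 4
  (γ[w; MIN(g)→h](T) ∪ π[w,h](ρ[h/f](ρ[w/u]((U ⋈[c=b] S))))) → 7

E1 result:
w | h
q | 5
r | 1
s | 4
E2 result:
w | h
q | 5
r | 1
s | 2
s | 2
s | 4
t | 2
t | 2
Witness: ('s', 2) appears 0× in E1 but 2× in E2.

no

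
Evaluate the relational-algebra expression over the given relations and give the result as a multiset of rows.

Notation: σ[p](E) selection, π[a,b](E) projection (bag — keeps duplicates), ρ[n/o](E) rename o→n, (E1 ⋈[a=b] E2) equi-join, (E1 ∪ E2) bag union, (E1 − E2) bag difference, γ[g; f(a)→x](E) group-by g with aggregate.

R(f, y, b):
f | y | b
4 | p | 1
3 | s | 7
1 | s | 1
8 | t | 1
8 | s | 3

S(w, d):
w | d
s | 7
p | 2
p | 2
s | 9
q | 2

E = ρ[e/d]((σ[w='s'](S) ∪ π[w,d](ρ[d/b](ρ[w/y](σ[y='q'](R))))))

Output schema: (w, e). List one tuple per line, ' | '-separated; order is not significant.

Stepwise |·|:
  S → 5
  σ[w='s'](S) → 2
  R → 5
  σ[y='q'](R) → 0
  ρ[w/y](σ[y='q'](R)) → 0
  ρ[d/b](ρ[w/y](σ[y='q'](R))) → 0
  π[w,d](ρ[d/b](ρ[w/y](σ[y='q'](R)))) → 0
  (σ[w='s'](S) ∪ π[w,d](ρ[d/b](ρ[w/y](σ[y='q'](R))))) → 2
  ρ[e/d]((σ[w='s'](S) ∪ π[w,d](ρ[d/b](ρ[w/y](σ[y='q'](R)))))) → 2

== RESULT ==
w | e
s | 7
s | 9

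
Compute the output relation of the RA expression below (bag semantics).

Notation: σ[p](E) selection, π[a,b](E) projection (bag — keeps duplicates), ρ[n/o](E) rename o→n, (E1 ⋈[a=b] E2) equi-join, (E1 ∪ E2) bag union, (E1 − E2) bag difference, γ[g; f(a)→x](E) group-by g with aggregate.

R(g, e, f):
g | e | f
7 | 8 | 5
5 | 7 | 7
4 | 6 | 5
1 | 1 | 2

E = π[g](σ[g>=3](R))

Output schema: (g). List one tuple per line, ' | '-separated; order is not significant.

Stepwise |·|:
  R → 4
  σ[g>=3](R) → 3
  π[g](σ[g>=3](R)) → 3

== RESULT ==
g
4
5
7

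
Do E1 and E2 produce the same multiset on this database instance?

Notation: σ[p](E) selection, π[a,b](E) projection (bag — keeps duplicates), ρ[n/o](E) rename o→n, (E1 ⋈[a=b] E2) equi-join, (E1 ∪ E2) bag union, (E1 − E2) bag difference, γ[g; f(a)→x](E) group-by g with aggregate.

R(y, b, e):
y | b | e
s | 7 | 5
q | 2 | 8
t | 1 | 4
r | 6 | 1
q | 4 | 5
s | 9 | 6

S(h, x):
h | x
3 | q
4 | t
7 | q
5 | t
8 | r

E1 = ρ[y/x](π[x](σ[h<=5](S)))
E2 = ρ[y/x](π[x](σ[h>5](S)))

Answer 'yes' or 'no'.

E1 subexpression sizes:
  S → 5
  σ[h<=5](S) → 3
  π[x](σ[h<=5](S)) → 3
  ρ[y/x](π[x](σ[h<=5](S))) → 3
E2 subexpression sizes:
  S → 5
  σ[h>5](S) → 2
  π[x](σ[h>5](S)) → 2
  ρ[y/x](π[x](σ[h>5](S))) → 2

E1 result:
y
q
t
t
E2 result:
y
q
r
Witness: ('t',) appears 2× in E1 but 0× in E2.

no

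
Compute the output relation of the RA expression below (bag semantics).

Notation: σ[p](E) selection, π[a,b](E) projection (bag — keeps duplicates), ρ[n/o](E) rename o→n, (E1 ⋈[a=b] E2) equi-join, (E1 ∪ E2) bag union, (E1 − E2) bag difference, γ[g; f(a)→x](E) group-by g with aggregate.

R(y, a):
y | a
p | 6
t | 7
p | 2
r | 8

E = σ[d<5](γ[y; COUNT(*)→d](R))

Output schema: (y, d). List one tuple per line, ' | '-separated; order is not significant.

Row counts bottom-up:
  R → 4
  γ[y; COUNT(*)→d](R) → 3
  σ[d<5](γ[y; COUNT(*)→d](R)) → 3

== RESULT ==
y | d
p | 2
r | 1
t | 1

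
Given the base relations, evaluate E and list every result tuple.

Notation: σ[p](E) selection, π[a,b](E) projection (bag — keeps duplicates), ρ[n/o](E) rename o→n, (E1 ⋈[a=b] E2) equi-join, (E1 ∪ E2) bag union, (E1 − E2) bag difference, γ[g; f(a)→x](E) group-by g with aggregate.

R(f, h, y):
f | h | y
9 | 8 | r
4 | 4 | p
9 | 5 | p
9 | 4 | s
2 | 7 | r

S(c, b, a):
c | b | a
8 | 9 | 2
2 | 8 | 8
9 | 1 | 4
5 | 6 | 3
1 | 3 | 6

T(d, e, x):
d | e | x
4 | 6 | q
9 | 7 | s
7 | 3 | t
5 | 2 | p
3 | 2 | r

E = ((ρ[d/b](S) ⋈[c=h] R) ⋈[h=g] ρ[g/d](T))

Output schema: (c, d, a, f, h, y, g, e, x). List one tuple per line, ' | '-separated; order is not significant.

Row counts bottom-up:
  S → 5
  ρ[d/b](S) → 5
  R → 5
  (ρ[d/b](S) ⋈[c=h] R) → 2
  T → 5
  ρ[g/d](T) → 5
  ((ρ[d/b](S) ⋈[c=h] R) ⋈[h=g] ρ[g/d](T)) → 1

== RESULT ==
c | d | a | f | h | y | g | e | x
5 | 6 | 3 | 9 | 5 | p | 5 | 2 | p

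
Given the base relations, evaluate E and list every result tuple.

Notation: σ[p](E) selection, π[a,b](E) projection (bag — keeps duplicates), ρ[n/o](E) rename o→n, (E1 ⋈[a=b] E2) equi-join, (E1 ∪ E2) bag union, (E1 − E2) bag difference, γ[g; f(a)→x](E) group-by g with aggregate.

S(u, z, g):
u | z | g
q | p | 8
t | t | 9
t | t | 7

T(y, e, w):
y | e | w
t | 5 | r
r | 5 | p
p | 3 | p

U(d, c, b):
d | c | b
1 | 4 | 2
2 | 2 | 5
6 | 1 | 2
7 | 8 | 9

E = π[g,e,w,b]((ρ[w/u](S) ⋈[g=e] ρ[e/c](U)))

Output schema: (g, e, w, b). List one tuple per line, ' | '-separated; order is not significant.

Per-node cardinality:
  S → 3
  ρ[w/u](S) → 3
  U → 4
  ρ[e/c](U) → 4
  (ρ[w/u](S) ⋈[g=e] ρ[e/c](U)) → 1
  π[g,e,w,b]((ρ[w/u](S) ⋈[g=e] ρ[e/c](U))) → 1

== RESULT ==
g | e | w | b
8 | 8 | q | 9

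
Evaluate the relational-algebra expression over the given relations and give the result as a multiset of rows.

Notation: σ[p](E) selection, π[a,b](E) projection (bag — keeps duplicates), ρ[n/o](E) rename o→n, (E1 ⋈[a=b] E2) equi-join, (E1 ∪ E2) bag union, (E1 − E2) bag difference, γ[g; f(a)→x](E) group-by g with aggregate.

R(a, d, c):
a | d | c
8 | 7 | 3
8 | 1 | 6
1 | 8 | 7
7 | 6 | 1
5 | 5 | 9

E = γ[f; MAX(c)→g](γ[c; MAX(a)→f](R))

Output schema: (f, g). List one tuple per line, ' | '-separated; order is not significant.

Per-node cardinality:
  R → 5
  γ[c; MAX(a)→f](R) → 5
  γ[f; MAX(c)→g](γ[c; MAX(a)→f](R)) → 4

== RESULT ==
f | g
1 | 7
5 | 9
7 | 1
8 | 6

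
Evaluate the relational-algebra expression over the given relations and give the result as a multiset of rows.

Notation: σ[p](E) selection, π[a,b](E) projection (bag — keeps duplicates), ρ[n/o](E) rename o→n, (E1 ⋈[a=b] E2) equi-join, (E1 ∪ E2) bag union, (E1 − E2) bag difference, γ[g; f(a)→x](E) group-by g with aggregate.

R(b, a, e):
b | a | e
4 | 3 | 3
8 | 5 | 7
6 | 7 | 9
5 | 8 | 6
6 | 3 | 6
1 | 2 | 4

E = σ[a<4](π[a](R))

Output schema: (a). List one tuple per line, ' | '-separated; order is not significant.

Subexpression sizes:
  R → 6
  π[a](R) → 6
  σ[a<4](π[a](R)) → 3

== RESULT ==
a
2
3
3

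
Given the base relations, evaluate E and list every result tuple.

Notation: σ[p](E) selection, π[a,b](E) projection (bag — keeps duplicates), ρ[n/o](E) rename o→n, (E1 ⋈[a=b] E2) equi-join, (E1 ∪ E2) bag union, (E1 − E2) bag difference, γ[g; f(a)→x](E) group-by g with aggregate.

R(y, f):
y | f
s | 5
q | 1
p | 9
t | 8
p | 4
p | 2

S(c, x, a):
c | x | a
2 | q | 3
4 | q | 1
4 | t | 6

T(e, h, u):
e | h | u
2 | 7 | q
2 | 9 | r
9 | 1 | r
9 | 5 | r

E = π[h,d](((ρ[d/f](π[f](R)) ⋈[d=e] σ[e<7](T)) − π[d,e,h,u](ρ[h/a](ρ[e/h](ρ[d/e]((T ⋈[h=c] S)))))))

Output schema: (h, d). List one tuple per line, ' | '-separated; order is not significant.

Stepwise |·|:
  R → 6
  π[f](R) → 6
  ρ[d/f](π[f](R)) → 6
  T → 4
  σ[e<7](T) → 2
  (ρ[d/f](π[f](R)) ⋈[d=e] σ[e<7](T)) → 2
  T → 4
  S → 3
  (T ⋈[h=c] S) → 0
  ρ[d/e]((T ⋈[h=c] S)) → 0
  ρ[e/h](ρ[d/e]((T ⋈[h=c] S))) → 0
  ρ[h/a](ρ[e/h](ρ[d/e]((T ⋈[h=c] S)))) → 0
  π[d,e,h,u](ρ[h/a](ρ[e/h](ρ[d/e]((T ⋈[h=c] S))))) → 0
  ((ρ[d/f](π[f](R)) ⋈[d=e] σ[e<7](T)) − π[d,e,h,u](ρ[h/a](ρ[e/h](ρ[d/e]((T ⋈[h=c] S)))))) → 2
  π[h,d](((ρ[d/f](π[f](R)) ⋈[d=e] σ[e<7](T)) − π[d,e,h,u](ρ[h/a](ρ[e/h](ρ[d/e]((T ⋈[h=c] S))))))) → 2

== RESULT ==
h | d
7 | 2
9 | 2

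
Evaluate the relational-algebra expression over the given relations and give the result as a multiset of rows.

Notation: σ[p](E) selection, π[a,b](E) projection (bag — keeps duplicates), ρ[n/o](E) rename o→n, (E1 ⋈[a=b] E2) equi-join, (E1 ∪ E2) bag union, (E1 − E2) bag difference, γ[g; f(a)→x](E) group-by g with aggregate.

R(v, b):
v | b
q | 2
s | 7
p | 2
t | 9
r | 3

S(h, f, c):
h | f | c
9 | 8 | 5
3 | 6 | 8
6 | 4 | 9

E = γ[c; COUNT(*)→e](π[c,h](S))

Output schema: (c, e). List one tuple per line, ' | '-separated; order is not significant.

Per-node cardinality:
  S → 3
  π[c,h](S) → 3
  γ[c; COUNT(*)→e](π[c,h](S)) → 3

== RESULT ==
c | e
5 | 1
8 | 1
9 | 1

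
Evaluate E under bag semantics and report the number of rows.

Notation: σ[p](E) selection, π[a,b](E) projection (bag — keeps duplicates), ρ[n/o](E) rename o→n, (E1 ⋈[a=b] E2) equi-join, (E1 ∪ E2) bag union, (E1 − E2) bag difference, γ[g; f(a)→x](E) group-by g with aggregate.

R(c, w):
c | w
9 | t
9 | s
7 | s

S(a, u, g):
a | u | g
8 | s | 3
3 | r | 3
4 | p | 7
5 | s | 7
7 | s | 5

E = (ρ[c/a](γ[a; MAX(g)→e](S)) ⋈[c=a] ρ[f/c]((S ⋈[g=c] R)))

Row counts bottom-up:
  S → 5
  γ[a; MAX(g)→e](S) → 5
  ρ[c/a](γ[a; MAX(g)→e](S)) → 5
  S → 5
  R → 3
  (S ⋈[g=c] R) → 2
  ρ[f/c]((S ⋈[g=c] R)) → 2
  (ρ[c/a](γ[a; MAX(g)→e](S)) ⋈[c=a] ρ[f/c]((S ⋈[g=c] R))) → 2

|E| = 2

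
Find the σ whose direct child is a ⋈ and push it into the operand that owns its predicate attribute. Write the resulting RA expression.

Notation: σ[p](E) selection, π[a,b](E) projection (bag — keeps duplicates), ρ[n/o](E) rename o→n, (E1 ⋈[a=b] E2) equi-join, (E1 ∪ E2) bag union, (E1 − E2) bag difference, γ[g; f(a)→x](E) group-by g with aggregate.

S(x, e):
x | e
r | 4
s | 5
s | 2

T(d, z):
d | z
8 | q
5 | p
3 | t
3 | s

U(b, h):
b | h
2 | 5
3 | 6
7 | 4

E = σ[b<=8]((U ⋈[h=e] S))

σ filters on b, owned by the left side.
E' = (σ[b<=8](U) ⋈[h=e] S)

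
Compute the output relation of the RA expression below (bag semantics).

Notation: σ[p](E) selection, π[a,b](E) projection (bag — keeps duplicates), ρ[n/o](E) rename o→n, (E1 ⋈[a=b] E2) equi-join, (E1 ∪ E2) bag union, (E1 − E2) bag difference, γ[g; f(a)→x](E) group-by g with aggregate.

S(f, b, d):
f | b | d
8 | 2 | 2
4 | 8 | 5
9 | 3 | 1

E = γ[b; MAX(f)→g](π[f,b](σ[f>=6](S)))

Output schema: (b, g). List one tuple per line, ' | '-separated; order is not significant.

Row counts bottom-up:
  S → 3
  σ[f>=6](S) → 2
  π[f,b](σ[f>=6](S)) → 2
  γ[b; MAX(f)→g](π[f,b](σ[f>=6](S))) → 2

== RESULT ==
b | g
2 | 8
3 | 9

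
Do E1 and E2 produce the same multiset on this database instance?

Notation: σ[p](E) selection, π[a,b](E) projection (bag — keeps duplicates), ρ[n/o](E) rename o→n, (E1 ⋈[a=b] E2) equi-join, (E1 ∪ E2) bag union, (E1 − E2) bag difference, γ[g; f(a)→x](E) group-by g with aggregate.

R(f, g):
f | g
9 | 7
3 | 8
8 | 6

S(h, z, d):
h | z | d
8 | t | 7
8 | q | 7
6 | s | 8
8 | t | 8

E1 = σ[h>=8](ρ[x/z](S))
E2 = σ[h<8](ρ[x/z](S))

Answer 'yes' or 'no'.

E1 stepwise |·|:
  S → 4
  ρ[x/z](S) → 4
  σ[h>=8](ρ[x/z](S)) → 3
E2 stepwise |·|:
  S → 4
  ρ[x/z](S) → 4
  σ[h<8](ρ[x/z](S)) → 1

E1 result:
h | x | d
8 | q | 7
8 | t | 7
8 | t | 8
E2 result:
h | x | d
6 | s | 8
Witness: (8, 't', 7) appears 1× in E1 but 0× in E2.

no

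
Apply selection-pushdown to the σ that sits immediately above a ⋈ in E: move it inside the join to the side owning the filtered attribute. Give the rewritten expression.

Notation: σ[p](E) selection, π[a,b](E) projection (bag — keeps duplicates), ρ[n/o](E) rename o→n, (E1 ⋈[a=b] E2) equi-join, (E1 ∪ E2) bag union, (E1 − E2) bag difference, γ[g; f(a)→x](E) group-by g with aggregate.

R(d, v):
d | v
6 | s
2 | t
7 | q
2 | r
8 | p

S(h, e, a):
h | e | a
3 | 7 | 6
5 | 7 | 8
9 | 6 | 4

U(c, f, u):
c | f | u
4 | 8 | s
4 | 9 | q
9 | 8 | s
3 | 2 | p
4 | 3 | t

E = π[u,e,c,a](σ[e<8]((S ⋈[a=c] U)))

σ filters on e, owned by the left side.
E' = π[u,e,c,a]((σ[e<8](S) ⋈[a=c] U))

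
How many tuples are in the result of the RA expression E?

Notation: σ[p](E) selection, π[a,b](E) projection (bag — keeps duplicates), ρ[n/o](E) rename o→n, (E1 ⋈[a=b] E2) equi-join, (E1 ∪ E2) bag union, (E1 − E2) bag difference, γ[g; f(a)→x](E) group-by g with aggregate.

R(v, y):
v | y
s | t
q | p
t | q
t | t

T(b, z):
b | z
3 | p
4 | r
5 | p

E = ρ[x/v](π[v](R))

Per-node cardinality:
  R → 4
  π[v](R) → 4
  ρ[x/v](π[v](R)) → 4

|E| = 4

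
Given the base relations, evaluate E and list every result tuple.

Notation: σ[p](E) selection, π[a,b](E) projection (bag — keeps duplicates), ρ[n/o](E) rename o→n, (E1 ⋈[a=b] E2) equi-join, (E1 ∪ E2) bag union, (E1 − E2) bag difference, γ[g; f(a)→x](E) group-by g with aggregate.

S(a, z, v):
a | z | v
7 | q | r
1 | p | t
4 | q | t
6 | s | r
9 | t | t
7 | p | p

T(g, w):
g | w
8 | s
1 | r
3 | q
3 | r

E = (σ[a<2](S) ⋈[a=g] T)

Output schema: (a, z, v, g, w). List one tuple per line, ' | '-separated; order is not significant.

Subexpression sizes:
  S → 6
  σ[a<2](S) → 1
  T → 4
  (σ[a<2](S) ⋈[a=g] T) → 1

== RESULT ==
a | z | v | g | w
1 | p | t | 1 | r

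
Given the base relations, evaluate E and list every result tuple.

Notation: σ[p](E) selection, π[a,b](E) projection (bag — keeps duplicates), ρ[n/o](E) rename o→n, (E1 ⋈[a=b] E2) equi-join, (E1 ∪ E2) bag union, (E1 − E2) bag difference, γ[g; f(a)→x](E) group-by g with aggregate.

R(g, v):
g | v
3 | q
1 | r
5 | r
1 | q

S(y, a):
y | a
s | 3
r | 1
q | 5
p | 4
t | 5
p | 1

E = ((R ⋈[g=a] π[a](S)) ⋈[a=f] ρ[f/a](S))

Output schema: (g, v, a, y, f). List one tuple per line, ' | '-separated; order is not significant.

Subexpression sizes:
  R → 4
  S → 6
  π[a](S) → 6
  (R ⋈[g=a] π[a](S)) → 7
  S → 6
  ρ[f/a](S) → 6
  ((R ⋈[g=a] π[a](S)) ⋈[a=f] ρ[f/a](S)) → 13

== RESULT ==
g | v | a | y | f
1 | q | 1 | p | 1
1 | q | 1 | p | 1
1 | q | 1 | r | 1
1 | q | 1 | r | 1
1 | r | 1 | p | 1
1 | r | 1 | p | 1
1 | r | 1 | r | 1
1 | r | 1 | r | 1
3 | q | 3 | s | 3
5 | r | 5 | q | 5
5 | r | 5 | q | 5
5 | r | 5 | t | 5
5 | r | 5 | t | 5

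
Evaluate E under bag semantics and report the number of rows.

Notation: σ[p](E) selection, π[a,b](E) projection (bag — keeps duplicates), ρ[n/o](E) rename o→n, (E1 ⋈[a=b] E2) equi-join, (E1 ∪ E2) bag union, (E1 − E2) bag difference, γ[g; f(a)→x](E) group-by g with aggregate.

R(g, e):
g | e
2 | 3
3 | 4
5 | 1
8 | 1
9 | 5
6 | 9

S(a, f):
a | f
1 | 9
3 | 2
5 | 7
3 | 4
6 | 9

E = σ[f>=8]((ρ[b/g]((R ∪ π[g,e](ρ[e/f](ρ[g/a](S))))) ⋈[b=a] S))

Stepwise |·|:
  R → 6
  S → 5
  ρ[g/a](S) → 5
  ρ[e/f](ρ[g/a](S)) → 5
  π[g,e](ρ[e/f](ρ[g/a](S))) → 5
  (R ∪ π[g,e](ρ[e/f](ρ[g/a](S)))) → 11
  ρ[b/g]((R ∪ π[g,e](ρ[e/f](ρ[g/a](S))))) → 11
  S → 5
  (ρ[b/g]((R ∪ π[g,e](ρ[e/f](ρ[g/a](S))))) ⋈[b=a] S) → 11
  σ[f>=8]((ρ[b/g]((R ∪ π[g,e](ρ[e/f](ρ[g/a](S))))) ⋈[b=a] S)) → 3

|E| = 3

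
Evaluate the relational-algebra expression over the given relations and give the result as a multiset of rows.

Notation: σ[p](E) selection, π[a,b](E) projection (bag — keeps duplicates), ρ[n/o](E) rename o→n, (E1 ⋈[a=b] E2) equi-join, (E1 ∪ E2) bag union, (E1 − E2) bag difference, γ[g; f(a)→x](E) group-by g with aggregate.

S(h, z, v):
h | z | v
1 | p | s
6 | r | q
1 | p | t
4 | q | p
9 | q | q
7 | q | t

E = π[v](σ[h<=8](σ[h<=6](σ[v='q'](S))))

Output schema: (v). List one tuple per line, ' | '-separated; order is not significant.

Subexpression sizes:
  S → 6
  σ[v='q'](S) → 2
  σ[h<=6](σ[v='q'](S)) → 1
  σ[h<=8](σ[h<=6](σ[v='q'](S))) → 1
  π[v](σ[h<=8](σ[h<=6](σ[v='q'](S)))) → 1

== RESULT ==
v
q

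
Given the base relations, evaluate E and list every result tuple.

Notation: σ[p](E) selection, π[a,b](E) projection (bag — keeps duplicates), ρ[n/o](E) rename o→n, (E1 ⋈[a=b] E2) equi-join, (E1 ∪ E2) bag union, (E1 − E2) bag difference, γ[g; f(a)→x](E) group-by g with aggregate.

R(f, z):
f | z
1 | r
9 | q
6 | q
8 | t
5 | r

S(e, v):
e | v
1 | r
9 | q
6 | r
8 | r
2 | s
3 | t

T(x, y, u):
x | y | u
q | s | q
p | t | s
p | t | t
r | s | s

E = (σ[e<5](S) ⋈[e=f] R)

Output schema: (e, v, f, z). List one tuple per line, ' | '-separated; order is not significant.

Subexpression sizes:
  S → 6
  σ[e<5](S) → 3
  R → 5
  (σ[e<5](S) ⋈[e=f] R) → 1

== RESULT ==
e | v | f | z
1 | r | 1 | r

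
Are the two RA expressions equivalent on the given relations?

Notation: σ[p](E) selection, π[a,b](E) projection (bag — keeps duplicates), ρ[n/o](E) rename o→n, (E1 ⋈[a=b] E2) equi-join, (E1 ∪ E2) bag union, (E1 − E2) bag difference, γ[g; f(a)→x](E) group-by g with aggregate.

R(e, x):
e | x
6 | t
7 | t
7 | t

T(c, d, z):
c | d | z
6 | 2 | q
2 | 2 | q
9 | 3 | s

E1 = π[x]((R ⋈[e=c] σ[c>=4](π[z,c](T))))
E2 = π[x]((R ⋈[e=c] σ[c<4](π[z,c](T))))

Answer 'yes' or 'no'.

E1 per-node cardinality:
  R → 3
  T → 3
  π[z,c](T) → 3
  σ[c>=4](π[z,c](T)) → 2
  (R ⋈[e=c] σ[c>=4](π[z,c](T))) → 1
  π[x]((R ⋈[e=c] σ[c>=4](π[z,c](T)))) → 1
E2 per-node cardinality:
  R → 3
  T → 3
  π[z,c](T) → 3
  σ[c<4](π[z,c](T)) → 1
  (R ⋈[e=c] σ[c<4](π[z,c](T))) → 0
  π[x]((R ⋈[e=c] σ[c<4](π[z,c](T)))) → 0

E1 result:
x
t
E2 result:
x
(0 rows)
Witness: ('t',) appears 1× in E1 but 0× in E2.

no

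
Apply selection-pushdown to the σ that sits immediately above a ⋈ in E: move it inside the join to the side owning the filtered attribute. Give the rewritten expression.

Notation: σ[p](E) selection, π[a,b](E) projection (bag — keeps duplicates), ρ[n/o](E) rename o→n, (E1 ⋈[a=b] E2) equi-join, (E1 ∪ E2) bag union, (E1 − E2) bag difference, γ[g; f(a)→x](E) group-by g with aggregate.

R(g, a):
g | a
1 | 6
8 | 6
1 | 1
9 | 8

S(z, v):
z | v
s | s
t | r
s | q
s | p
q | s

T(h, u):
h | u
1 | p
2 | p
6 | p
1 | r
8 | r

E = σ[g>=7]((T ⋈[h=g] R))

σ filters on g, owned by the right side.
E' = (T ⋈[h=g] σ[g>=7](R))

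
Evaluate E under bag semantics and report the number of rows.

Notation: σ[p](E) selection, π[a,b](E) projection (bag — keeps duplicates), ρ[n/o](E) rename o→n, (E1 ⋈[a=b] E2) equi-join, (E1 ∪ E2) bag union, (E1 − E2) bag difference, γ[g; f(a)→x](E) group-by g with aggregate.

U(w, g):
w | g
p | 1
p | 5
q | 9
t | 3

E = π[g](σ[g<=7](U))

Subexpression sizes:
  U → 4
  σ[g<=7](U) → 3
  π[g](σ[g<=7](U)) → 3

|E| = 3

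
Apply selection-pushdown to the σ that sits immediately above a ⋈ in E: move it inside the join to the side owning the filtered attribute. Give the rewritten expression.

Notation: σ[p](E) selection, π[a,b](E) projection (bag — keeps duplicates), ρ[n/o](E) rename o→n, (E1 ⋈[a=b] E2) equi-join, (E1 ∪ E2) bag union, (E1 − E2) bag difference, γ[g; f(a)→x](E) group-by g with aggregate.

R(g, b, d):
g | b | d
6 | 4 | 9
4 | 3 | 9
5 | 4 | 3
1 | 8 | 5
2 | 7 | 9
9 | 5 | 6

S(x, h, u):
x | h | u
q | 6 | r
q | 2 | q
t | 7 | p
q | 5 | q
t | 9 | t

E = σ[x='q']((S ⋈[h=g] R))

σ filters on x, owned by the left side.
E' = (σ[x='q'](S) ⋈[h=g] R)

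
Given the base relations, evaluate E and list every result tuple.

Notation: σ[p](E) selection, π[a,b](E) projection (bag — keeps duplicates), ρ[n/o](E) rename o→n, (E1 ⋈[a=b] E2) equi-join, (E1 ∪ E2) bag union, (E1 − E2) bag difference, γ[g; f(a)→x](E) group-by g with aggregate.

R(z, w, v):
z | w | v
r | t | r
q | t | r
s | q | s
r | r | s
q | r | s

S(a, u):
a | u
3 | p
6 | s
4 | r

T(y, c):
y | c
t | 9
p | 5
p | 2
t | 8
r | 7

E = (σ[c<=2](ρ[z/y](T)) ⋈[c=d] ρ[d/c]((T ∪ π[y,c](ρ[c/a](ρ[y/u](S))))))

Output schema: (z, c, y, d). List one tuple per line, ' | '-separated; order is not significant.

Subexpression sizes:
  T → 5
  ρ[z/y](T) → 5
  σ[c<=2](ρ[z/y](T)) → 1
  T → 5
  S → 3
  ρ[y/u](S) → 3
  ρ[c/a](ρ[y/u](S)) → 3
  π[y,c](ρ[c/a](ρ[y/u](S))) → 3
  (T ∪ π[y,c](ρ[c/a](ρ[y/u](S)))) → 8
  ρ[d/c]((T ∪ π[y,c](ρ[c/a](ρ[y/u](S))))) → 8
  (σ[c<=2](ρ[z/y](T)) ⋈[c=d] ρ[d/c]((T ∪ π[y,c](ρ[c/a](ρ[y/u](S)))))) → 1

== RESULT ==
z | c | y | d
p | 2 | p | 2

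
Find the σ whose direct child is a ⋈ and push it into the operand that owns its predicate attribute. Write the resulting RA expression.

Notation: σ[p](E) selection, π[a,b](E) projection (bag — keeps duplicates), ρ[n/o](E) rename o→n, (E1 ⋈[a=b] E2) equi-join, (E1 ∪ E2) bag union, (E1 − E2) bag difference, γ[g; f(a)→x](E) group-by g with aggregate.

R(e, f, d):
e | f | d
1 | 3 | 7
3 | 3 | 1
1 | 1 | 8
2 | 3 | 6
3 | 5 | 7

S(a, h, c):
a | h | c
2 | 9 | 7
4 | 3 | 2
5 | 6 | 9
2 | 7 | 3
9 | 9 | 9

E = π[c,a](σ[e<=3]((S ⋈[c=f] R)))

σ filters on e, owned by the right side.
E' = π[c,a]((S ⋈[c=f] σ[e<=3](R)))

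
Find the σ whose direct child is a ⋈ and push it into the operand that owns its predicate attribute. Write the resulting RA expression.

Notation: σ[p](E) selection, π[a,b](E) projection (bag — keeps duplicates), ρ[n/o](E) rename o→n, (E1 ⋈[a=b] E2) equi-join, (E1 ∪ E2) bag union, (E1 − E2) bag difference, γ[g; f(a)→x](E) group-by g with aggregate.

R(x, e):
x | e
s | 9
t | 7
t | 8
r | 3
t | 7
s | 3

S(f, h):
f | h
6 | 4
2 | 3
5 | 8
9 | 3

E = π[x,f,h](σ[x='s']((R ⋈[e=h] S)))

σ filters on x, owned by the left side.
E' = π[x,f,h]((σ[x='s'](R) ⋈[e=h] S))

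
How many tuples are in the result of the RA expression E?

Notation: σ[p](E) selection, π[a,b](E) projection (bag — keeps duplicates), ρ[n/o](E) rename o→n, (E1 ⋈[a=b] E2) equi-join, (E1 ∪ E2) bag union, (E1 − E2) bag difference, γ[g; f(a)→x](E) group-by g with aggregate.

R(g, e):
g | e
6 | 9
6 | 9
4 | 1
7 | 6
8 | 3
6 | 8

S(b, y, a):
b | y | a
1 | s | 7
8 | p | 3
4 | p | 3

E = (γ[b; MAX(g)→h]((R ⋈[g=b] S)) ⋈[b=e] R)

Subexpression sizes:
  R → 6
  S → 3
  (R ⋈[g=b] S) → 2
  γ[b; MAX(g)→h]((R ⋈[g=b] S)) → 2
  R → 6
  (γ[b; MAX(g)→h]((R ⋈[g=b] S)) ⋈[b=e] R) → 1

|E| = 1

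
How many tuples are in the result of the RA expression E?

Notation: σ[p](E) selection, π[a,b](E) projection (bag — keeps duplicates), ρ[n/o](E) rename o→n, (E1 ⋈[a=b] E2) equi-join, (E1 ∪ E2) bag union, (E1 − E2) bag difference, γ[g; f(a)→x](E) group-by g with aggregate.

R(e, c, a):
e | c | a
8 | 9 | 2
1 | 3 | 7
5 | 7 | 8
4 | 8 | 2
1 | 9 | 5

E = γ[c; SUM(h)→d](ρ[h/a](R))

Stepwise |·|:
  R → 5
  ρ[h/a](R) → 5
  γ[c; SUM(h)→d](ρ[h/a](R)) → 4

|E| = 4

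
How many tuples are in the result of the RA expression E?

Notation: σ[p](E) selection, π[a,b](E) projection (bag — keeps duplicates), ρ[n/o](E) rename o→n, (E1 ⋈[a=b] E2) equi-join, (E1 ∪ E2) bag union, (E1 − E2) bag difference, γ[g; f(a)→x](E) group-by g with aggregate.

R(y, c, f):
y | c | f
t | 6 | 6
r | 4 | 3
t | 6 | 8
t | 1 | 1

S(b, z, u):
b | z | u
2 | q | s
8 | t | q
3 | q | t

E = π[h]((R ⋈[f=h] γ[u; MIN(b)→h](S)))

Per-node cardinality:
  R → 4
  S → 3
  γ[u; MIN(b)→h](S) → 3
  (R ⋈[f=h] γ[u; MIN(b)→h](S)) → 2
  π[h]((R ⋈[f=h] γ[u; MIN(b)→h](S))) → 2

|E| = 2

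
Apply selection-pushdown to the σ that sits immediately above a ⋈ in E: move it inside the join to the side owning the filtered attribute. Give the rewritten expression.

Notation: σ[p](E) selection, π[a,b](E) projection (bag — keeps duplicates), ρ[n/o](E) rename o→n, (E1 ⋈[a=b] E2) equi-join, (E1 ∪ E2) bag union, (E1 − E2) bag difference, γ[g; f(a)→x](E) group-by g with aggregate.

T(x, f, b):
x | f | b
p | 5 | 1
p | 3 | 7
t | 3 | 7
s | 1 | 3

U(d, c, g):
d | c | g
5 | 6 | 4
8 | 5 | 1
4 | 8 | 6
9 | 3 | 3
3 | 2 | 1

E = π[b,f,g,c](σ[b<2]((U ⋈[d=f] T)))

σ filters on b, owned by the right side.
E' = π[b,f,g,c]((U ⋈[d=f] σ[b<2](T)))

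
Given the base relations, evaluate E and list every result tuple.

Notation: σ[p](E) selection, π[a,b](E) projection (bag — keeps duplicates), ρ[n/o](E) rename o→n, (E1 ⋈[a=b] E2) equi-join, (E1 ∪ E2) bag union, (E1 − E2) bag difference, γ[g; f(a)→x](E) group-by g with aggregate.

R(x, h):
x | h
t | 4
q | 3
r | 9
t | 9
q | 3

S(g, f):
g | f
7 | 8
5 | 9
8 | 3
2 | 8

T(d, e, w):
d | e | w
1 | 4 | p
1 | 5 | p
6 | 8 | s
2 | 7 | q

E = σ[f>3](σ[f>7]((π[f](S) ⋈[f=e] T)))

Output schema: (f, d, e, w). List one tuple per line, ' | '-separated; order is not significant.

Row counts bottom-up:
  S → 4
  π[f](S) → 4
  T → 4
  (π[f](S) ⋈[f=e] T) → 2
  σ[f>7]((π[f](S) ⋈[f=e] T)) → 2
  σ[f>3](σ[f>7]((π[f](S) ⋈[f=e] T))) → 2

== RESULT ==
f | d | e | w
8 | 6 | 8 | s
8 | 6 | 8 | s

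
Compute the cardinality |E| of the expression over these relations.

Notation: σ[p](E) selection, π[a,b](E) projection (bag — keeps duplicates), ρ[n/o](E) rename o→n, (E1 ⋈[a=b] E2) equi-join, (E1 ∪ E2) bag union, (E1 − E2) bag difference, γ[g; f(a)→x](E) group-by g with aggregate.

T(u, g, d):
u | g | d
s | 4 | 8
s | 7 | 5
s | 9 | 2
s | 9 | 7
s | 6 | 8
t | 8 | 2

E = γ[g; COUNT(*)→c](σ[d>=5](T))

Row counts bottom-up:
  T → 6
  σ[d>=5](T) → 4
  γ[g; COUNT(*)→c](σ[d>=5](T)) → 4

|E| = 4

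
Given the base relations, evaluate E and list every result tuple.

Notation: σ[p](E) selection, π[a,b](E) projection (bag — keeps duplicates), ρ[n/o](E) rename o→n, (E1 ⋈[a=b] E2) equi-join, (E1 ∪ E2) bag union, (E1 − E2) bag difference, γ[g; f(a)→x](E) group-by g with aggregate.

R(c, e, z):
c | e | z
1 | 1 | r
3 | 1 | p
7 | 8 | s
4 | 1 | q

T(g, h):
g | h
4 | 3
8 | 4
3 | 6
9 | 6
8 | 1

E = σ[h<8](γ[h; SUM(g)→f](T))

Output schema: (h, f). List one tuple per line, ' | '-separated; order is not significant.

Row counts bottom-up:
  T → 5
  γ[h; SUM(g)→f](T) → 4
  σ[h<8](γ[h; SUM(g)→f](T)) → 4

== RESULT ==
h | f
1 | 8
3 | 4
4 | 8
6 | 12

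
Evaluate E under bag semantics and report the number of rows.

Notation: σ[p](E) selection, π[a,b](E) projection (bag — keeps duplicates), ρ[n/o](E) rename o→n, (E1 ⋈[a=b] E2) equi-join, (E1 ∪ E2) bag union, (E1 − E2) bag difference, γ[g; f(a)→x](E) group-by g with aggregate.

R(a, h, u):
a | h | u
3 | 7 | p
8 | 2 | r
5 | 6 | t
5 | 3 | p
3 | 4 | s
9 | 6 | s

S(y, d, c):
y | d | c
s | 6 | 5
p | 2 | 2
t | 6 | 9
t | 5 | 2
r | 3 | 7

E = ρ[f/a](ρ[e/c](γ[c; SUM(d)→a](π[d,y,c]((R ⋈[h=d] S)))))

Subexpression sizes:
  R → 6
  S → 5
  (R ⋈[h=d] S) → 6
  π[d,y,c]((R ⋈[h=d] S)) → 6
  γ[c; SUM(d)→a](π[d,y,c]((R ⋈[h=d] S))) → 4
  ρ[e/c](γ[c; SUM(d)→a](π[d,y,c]((R ⋈[h=d] S)))) → 4
  ρ[f/a](ρ[e/c](γ[c; SUM(d)→a](π[d,y,c]((R ⋈[h=d] S))))) → 4

|E| = 4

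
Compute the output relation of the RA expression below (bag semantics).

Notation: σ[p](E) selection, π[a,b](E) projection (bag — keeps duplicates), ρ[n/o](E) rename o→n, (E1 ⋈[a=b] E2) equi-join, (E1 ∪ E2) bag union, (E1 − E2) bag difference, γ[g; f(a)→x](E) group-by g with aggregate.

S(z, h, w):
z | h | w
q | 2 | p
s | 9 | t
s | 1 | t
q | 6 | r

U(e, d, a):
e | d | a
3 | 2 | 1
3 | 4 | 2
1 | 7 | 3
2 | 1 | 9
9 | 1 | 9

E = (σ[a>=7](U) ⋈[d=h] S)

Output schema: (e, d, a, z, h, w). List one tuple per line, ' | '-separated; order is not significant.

Subexpression sizes:
  U → 5
  σ[a>=7](U) → 2
  S → 4
  (σ[a>=7](U) ⋈[d=h] S) → 2

== RESULT ==
e | d | a | z | h | w
2 | 1 | 9 | s | 1 | t
9 | 1 | 9 | s | 1 | t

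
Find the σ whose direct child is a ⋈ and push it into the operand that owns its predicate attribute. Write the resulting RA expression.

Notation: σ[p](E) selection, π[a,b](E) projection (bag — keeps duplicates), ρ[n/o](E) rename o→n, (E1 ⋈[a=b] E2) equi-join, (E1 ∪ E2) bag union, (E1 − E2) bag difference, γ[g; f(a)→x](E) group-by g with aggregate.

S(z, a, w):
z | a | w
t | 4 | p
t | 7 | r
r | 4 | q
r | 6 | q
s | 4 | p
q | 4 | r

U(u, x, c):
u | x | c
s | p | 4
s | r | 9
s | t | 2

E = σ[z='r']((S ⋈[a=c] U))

σ filters on z, owned by the left side.
E' = (σ[z='r'](S) ⋈[a=c] U)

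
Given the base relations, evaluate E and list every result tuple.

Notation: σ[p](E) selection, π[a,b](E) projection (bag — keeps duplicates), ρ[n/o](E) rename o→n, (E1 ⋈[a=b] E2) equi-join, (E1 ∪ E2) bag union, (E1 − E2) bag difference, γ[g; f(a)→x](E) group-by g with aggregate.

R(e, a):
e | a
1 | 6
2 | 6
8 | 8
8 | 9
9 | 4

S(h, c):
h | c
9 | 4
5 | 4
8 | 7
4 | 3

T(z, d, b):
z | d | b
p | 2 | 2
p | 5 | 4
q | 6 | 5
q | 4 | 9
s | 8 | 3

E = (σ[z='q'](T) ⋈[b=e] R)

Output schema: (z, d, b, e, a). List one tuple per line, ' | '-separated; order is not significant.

Per-node cardinality:
  T → 5
  σ[z='q'](T) → 2
  R → 5
  (σ[z='q'](T) ⋈[b=e] R) → 1

== RESULT ==
z | d | b | e | a
q | 4 | 9 | 9 | 4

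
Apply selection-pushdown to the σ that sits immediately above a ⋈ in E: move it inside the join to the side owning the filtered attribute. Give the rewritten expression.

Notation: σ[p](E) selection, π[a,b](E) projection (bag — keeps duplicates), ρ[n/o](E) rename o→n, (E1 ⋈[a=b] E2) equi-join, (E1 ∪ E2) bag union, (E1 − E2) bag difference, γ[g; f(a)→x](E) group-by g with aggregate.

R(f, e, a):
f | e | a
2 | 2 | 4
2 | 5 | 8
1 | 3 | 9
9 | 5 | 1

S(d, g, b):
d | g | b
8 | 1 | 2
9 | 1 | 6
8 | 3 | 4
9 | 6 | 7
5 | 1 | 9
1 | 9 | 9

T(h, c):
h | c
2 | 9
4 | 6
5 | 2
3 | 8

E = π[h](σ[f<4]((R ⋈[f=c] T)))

σ filters on f, owned by the left side.
E' = π[h]((σ[f<4](R) ⋈[f=c] T))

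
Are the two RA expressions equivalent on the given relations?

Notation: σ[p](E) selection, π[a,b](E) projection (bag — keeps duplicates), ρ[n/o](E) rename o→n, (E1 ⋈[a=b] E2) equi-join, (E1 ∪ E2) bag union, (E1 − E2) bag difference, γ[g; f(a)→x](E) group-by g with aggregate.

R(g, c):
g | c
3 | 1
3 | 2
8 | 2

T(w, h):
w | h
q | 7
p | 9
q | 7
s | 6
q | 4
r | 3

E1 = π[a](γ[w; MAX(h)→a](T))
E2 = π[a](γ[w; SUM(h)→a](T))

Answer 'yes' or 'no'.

E1 per-node cardinality:
  T → 6
  γ[w; MAX(h)→a](T) → 4
  π[a](γ[w; MAX(h)→a](T)) → 4
E2 per-node cardinality:
  T → 6
  γ[w; SUM(h)→a](T) → 4
  π[a](γ[w; SUM(h)→a](T)) → 4

E1 result:
a
3
6
7
9
E2 result:
a
3
6
9
18
Witness: (18,) appears 0× in E1 but 1× in E2.

no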